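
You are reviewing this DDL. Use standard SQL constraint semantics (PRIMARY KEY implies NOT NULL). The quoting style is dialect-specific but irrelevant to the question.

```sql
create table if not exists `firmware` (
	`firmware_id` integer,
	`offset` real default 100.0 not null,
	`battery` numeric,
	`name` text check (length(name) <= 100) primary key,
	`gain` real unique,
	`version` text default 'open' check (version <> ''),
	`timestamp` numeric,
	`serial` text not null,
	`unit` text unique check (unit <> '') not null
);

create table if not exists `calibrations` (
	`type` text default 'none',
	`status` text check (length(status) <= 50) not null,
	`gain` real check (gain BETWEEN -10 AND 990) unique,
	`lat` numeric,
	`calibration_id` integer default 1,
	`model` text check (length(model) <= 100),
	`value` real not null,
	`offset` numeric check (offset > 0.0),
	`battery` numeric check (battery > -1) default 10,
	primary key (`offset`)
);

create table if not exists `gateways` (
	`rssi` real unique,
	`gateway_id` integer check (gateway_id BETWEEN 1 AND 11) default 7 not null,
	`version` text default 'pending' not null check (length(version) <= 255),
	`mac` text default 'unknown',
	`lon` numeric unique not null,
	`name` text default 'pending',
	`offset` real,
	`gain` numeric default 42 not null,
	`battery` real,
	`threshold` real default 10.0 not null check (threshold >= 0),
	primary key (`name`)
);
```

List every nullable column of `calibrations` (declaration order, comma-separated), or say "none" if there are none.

- type: DEFAULT only fills an omitted column; an explicit NULL is still allowed → nullable.
- status: declared NOT NULL → not nullable.
- gain: CHECK does not forbid NULL (a CHECK constraint passes when its expression is NULL) → nullable.
- lat: no NOT NULL constraint applies → nullable.
- calibration_id: DEFAULT only fills an omitted column; an explicit NULL is still allowed → nullable.
- model: CHECK does not forbid NULL (a CHECK constraint passes when its expression is NULL) → nullable.
- value: declared NOT NULL → not nullable.
- offset: part of the PRIMARY KEY, which implies NOT NULL → not nullable.
- battery: CHECK does not forbid NULL (a CHECK constraint passes when its expression is NULL) → nullable.

type, gain, lat, calibration_id, model, battery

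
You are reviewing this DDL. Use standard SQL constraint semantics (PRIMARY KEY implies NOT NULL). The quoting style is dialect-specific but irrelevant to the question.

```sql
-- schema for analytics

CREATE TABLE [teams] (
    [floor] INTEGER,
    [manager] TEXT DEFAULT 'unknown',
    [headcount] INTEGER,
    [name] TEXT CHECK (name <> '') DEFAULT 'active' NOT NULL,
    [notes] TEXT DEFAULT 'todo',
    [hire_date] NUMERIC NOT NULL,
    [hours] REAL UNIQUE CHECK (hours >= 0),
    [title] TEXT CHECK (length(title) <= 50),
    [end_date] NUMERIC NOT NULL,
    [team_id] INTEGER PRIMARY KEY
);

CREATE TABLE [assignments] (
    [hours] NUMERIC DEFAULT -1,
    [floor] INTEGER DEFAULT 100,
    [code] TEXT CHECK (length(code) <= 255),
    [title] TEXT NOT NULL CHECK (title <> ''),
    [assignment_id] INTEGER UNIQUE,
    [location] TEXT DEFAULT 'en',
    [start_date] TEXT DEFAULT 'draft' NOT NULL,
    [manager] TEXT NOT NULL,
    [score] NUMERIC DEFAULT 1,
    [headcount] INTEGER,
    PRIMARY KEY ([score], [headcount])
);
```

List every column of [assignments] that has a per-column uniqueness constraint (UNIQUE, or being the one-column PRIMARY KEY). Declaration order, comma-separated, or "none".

assignment_id

- hours: no UNIQUE or single-column PK constraint.
- floor: no UNIQUE or single-column PK constraint.
- code: no UNIQUE or single-column PK constraint.
- title: no UNIQUE or single-column PK constraint.
- assignment_id: declared UNIQUE → unique.
- location: no UNIQUE or single-column PK constraint.
- start_date: no UNIQUE or single-column PK constraint.
- manager: no UNIQUE or single-column PK constraint.
- score: part of a composite PRIMARY KEY — only the tuple is unique, not this column on its own.
- headcount: part of a composite PRIMARY KEY — only the tuple is unique, not this column on its own.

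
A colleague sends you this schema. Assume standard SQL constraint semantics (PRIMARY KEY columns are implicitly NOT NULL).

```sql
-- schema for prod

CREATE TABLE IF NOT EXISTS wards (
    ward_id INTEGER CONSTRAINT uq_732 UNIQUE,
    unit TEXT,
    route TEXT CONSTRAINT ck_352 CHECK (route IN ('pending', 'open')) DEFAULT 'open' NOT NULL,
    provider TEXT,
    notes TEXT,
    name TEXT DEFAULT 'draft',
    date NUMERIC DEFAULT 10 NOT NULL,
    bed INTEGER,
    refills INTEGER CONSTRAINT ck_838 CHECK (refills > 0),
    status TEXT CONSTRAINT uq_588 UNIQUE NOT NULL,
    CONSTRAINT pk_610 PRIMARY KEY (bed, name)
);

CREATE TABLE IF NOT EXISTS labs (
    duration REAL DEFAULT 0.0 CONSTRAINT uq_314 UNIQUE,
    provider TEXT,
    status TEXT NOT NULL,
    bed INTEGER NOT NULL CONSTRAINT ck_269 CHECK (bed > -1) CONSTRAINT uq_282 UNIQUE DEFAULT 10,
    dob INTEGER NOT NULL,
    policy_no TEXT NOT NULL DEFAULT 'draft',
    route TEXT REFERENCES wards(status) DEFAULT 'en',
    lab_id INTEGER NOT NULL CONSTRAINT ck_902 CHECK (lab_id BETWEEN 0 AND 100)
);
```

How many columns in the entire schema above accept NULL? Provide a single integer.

8

wards: 5 nullable (ward_id, unit, provider, notes, refills — PK (bed, name) and explicit NOT NULL columns excluded).
labs: 3 nullable (duration, provider, route — PK none and explicit NOT NULL columns excluded).
Total: 5 + 3 = 8.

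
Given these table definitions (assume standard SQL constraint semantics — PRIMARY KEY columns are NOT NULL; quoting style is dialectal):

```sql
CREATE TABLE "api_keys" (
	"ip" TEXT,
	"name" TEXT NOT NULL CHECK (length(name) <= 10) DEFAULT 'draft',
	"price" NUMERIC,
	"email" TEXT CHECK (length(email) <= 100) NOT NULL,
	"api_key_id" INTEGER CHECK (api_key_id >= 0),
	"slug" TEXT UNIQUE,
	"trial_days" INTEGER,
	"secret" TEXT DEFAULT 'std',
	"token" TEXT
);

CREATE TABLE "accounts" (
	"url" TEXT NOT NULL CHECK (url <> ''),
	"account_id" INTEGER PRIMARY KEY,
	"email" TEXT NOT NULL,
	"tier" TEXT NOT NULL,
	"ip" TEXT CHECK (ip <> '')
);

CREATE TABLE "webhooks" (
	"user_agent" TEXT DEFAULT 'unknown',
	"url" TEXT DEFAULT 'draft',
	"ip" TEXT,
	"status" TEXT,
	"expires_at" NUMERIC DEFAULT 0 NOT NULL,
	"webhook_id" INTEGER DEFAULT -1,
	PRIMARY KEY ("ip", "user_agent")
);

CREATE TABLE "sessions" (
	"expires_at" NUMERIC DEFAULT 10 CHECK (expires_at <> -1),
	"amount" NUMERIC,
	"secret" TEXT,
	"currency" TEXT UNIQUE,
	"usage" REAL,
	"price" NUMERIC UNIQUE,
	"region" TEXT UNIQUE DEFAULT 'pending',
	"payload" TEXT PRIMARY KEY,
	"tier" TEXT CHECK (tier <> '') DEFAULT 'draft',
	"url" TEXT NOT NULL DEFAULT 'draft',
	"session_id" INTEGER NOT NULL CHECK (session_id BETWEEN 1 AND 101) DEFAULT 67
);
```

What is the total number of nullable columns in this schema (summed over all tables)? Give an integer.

api_keys: 7 nullable (ip, price, api_key_id, slug, trial_days, secret, token — PK none and explicit NOT NULL columns excluded).
accounts: 1 nullable (ip — PK (account_id) and explicit NOT NULL columns excluded).
webhooks: 3 nullable (url, status, webhook_id — PK (ip, user_agent) and explicit NOT NULL columns excluded).
sessions: 8 nullable (expires_at, amount, secret, currency, usage, price, region, tier — PK (payload) and explicit NOT NULL columns excluded).
Total: 7 + 1 + 3 + 8 = 19.

19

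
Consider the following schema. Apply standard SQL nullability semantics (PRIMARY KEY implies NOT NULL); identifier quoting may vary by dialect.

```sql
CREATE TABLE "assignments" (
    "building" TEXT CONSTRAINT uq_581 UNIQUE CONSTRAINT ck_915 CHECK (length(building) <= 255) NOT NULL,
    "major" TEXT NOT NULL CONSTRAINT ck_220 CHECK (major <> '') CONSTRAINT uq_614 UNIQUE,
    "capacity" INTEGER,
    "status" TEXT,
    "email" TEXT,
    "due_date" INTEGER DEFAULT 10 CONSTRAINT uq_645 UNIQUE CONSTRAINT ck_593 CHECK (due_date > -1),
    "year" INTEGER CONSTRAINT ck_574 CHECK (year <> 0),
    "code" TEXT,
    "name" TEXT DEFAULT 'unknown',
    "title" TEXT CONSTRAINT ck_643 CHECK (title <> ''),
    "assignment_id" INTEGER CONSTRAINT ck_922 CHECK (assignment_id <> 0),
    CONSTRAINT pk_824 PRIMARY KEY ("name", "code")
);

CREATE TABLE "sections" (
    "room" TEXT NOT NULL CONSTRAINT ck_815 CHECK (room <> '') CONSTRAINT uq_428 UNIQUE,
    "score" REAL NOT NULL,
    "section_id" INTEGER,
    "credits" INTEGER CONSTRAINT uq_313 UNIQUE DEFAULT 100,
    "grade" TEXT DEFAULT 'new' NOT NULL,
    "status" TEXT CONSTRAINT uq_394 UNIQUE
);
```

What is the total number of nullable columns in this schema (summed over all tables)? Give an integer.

assignments: 7 nullable (capacity, status, email, due_date, year, title, assignment_id — PK (name, code) and explicit NOT NULL columns excluded).
sections: 3 nullable (section_id, credits, status — PK none and explicit NOT NULL columns excluded).
Total: 7 + 3 = 10.

10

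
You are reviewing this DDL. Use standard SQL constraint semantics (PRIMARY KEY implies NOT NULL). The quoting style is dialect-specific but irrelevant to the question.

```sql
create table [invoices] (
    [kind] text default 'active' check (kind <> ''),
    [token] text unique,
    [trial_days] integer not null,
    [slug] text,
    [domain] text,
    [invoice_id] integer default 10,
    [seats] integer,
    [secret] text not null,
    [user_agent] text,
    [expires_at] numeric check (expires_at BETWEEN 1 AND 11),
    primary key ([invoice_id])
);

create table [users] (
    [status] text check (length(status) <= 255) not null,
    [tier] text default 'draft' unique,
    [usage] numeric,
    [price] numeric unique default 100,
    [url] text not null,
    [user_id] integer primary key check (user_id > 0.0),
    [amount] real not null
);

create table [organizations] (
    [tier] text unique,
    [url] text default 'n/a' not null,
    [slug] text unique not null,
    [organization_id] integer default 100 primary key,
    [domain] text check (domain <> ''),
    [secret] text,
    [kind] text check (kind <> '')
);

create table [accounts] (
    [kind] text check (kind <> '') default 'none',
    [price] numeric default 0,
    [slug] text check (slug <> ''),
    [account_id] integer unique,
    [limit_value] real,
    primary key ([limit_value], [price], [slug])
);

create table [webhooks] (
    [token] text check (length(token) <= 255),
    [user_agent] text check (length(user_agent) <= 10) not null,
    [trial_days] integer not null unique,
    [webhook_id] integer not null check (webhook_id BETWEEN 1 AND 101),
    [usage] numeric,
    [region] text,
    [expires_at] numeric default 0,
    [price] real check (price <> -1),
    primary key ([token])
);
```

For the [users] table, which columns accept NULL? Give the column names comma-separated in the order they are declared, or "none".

tier, usage, price

- status: declared NOT NULL → not nullable.
- tier: UNIQUE does not imply NOT NULL → nullable.
- usage: no NOT NULL constraint applies → nullable.
- price: UNIQUE does not imply NOT NULL → nullable.
- url: declared NOT NULL → not nullable.
- user_id: part of the PRIMARY KEY, which implies NOT NULL → not nullable.
- amount: declared NOT NULL → not nullable.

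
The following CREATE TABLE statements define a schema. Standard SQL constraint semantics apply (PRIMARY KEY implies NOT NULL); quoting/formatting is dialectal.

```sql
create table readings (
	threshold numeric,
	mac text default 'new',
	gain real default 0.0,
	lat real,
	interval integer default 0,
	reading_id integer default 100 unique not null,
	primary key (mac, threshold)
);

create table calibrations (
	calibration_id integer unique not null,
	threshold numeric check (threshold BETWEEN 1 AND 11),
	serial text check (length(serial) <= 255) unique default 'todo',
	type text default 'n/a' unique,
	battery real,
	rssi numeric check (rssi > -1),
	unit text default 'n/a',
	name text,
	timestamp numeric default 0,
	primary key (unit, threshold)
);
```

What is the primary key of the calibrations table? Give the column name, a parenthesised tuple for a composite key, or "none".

(unit, threshold)

A table-level PRIMARY KEY clause names 2 columns: unit, threshold.
This is a composite key — the combination is unique, not each column individually.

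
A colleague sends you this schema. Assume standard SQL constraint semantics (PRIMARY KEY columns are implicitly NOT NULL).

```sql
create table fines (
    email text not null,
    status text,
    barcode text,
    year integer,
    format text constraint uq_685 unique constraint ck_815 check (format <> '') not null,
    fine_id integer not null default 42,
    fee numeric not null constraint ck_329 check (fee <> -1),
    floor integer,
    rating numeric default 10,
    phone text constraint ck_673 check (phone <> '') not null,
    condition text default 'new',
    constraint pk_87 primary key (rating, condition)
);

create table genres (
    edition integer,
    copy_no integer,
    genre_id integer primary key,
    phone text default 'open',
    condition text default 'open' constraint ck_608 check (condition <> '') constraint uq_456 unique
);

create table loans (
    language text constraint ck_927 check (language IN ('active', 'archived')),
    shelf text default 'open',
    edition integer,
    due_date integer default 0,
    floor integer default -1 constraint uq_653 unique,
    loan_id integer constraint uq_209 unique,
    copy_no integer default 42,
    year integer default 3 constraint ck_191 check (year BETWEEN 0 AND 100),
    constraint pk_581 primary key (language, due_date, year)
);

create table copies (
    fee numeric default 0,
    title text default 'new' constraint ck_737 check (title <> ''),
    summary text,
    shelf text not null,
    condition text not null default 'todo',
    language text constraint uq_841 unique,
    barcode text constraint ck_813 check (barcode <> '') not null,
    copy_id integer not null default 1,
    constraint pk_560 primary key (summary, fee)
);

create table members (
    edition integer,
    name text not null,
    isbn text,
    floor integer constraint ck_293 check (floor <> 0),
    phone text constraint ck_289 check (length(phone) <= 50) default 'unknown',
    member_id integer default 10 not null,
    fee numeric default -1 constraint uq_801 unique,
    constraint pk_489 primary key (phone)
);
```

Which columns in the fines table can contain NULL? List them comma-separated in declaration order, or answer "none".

status, barcode, year, floor

- email: declared NOT NULL → not nullable.
- status: no NOT NULL constraint applies → nullable.
- barcode: no NOT NULL constraint applies → nullable.
- year: no NOT NULL constraint applies → nullable.
- format: declared NOT NULL → not nullable.
- fine_id: declared NOT NULL → not nullable.
- fee: declared NOT NULL → not nullable.
- floor: no NOT NULL constraint applies → nullable.
- rating: part of the PRIMARY KEY, which implies NOT NULL → not nullable.
- phone: declared NOT NULL → not nullable.
- condition: part of the PRIMARY KEY, which implies NOT NULL → not nullable.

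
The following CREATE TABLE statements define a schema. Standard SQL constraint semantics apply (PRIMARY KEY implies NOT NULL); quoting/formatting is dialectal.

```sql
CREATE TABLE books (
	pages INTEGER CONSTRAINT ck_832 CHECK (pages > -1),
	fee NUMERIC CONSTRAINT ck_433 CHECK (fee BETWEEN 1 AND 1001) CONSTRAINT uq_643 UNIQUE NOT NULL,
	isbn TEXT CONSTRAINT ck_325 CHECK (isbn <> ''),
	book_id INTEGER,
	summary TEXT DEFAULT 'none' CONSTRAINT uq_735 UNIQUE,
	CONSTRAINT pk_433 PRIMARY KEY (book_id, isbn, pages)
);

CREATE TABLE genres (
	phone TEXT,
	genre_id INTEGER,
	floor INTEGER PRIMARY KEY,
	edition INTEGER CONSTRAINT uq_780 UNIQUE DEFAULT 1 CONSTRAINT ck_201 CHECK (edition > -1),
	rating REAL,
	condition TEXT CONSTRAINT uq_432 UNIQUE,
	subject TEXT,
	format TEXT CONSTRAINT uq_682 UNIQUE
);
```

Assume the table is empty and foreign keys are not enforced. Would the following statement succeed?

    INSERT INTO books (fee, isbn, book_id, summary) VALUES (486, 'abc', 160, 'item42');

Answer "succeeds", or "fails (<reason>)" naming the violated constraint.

fails (NOT NULL on pages)

pages is omitted from the column list and has no DEFAULT, so it would receive NULL.
But pages is part of the PRIMARY KEY (implied NOT NULL).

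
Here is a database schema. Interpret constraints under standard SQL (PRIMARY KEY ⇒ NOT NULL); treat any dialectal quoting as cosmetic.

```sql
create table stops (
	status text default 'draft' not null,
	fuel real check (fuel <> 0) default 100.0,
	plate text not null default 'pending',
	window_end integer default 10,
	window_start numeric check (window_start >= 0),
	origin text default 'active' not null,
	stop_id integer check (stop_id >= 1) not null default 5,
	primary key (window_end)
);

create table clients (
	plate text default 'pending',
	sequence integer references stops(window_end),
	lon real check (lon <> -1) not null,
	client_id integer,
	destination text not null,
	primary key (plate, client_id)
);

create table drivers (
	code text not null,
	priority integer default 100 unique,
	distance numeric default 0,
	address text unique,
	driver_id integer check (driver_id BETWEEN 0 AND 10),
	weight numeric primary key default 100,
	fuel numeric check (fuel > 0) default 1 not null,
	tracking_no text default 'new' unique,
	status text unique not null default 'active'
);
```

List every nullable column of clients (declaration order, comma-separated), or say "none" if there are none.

sequence

- plate: part of the PRIMARY KEY, which implies NOT NULL → not nullable.
- sequence: a foreign key column may be NULL unless separately constrained → nullable.
- lon: declared NOT NULL → not nullable.
- client_id: part of the PRIMARY KEY, which implies NOT NULL → not nullable.
- destination: declared NOT NULL → not nullable.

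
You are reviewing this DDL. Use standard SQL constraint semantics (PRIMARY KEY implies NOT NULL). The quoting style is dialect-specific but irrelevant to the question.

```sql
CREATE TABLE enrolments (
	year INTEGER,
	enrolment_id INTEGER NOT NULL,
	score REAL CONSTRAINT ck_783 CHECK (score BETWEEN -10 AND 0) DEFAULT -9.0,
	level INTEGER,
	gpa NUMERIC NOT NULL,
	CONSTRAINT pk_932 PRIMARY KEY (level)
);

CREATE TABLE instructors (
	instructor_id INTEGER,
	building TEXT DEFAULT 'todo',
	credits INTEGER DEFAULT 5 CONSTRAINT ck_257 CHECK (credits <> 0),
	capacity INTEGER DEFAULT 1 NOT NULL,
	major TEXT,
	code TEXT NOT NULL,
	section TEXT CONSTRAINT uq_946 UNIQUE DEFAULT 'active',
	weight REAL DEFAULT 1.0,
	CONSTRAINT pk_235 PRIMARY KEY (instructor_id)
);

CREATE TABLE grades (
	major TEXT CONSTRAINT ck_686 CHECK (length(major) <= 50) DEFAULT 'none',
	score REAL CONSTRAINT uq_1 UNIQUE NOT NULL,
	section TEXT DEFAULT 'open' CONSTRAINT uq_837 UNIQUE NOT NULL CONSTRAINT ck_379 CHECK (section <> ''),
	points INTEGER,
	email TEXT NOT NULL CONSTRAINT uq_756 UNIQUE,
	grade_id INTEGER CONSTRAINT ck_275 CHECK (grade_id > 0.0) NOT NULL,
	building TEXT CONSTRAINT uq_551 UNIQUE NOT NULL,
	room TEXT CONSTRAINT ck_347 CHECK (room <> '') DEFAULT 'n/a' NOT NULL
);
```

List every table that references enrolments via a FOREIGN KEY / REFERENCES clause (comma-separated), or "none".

No REFERENCES clause anywhere in the schema names enrolments.

none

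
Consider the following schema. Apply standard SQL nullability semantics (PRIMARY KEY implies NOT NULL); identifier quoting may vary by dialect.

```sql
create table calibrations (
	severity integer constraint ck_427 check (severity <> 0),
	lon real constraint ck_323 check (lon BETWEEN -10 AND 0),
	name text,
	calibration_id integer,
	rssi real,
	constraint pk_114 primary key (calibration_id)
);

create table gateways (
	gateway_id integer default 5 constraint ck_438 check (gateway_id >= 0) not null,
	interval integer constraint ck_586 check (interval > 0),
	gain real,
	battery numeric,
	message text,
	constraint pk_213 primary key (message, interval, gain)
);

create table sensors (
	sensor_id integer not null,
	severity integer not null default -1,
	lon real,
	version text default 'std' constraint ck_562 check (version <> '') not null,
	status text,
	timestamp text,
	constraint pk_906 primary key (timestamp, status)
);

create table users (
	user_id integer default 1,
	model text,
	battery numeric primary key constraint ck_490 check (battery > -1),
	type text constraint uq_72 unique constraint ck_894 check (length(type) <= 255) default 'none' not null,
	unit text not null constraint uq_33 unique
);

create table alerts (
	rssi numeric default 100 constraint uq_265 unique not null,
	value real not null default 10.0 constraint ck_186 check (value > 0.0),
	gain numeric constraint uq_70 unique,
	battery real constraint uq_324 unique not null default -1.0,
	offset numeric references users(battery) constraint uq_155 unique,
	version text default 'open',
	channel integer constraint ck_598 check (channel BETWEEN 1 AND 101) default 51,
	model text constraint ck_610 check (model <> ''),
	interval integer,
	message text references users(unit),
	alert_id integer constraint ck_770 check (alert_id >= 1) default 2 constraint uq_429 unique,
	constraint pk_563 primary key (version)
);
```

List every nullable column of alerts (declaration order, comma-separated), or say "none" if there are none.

gain, offset, channel, model, interval, message, alert_id

- rssi: declared NOT NULL → not nullable.
- value: declared NOT NULL → not nullable.
- gain: UNIQUE does not imply NOT NULL → nullable.
- battery: declared NOT NULL → not nullable.
- offset: a foreign key column may be NULL unless separately constrained → nullable.
- version: part of the PRIMARY KEY, which implies NOT NULL → not nullable.
- channel: CHECK does not forbid NULL (a CHECK constraint passes when its expression is NULL) → nullable.
- model: CHECK does not forbid NULL (a CHECK constraint passes when its expression is NULL) → nullable.
- interval: no NOT NULL constraint applies → nullable.
- message: a foreign key column may be NULL unless separately constrained → nullable.
- alert_id: CHECK does not forbid NULL (a CHECK constraint passes when its expression is NULL) → nullable.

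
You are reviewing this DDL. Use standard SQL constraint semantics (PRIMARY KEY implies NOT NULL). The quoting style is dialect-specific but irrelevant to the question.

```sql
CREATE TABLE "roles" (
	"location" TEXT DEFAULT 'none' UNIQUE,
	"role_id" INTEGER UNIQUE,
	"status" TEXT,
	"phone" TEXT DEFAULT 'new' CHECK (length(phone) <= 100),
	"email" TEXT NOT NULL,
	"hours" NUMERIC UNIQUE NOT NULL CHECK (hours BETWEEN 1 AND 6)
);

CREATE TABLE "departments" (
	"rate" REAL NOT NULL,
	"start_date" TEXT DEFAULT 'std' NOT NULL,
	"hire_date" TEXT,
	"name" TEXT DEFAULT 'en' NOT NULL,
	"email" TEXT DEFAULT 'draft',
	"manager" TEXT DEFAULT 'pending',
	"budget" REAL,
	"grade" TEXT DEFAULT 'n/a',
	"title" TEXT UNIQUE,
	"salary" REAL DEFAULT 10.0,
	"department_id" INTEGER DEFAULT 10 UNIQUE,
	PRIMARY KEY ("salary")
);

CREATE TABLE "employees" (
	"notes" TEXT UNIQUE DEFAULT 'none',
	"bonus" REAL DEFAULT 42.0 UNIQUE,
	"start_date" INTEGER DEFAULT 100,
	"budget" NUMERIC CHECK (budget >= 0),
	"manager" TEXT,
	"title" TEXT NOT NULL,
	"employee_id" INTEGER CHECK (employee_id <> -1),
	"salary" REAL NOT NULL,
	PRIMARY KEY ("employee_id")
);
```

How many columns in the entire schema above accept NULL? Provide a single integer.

roles: 4 nullable (location, role_id, status, phone — PK none and explicit NOT NULL columns excluded).
departments: 7 nullable (hire_date, email, manager, budget, grade, title, department_id — PK (salary) and explicit NOT NULL columns excluded).
employees: 5 nullable (notes, bonus, start_date, budget, manager — PK (employee_id) and explicit NOT NULL columns excluded).
Total: 4 + 7 + 5 = 16.

16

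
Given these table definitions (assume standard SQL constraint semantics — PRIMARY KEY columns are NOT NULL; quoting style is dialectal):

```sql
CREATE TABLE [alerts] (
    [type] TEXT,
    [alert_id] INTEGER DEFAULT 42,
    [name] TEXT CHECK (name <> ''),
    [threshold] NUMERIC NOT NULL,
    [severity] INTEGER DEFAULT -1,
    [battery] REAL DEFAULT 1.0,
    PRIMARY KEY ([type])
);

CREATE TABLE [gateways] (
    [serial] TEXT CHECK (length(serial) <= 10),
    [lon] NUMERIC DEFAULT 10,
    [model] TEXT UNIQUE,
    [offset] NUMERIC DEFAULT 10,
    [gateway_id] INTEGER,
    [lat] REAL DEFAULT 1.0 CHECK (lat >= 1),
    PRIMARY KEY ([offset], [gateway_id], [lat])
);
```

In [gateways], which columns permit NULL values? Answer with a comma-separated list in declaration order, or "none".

- serial: CHECK does not forbid NULL (a CHECK constraint passes when its expression is NULL) → nullable.
- lon: DEFAULT only fills an omitted column; an explicit NULL is still allowed → nullable.
- model: UNIQUE does not imply NOT NULL → nullable.
- offset: part of the PRIMARY KEY, which implies NOT NULL → not nullable.
- gateway_id: part of the PRIMARY KEY, which implies NOT NULL → not nullable.
- lat: part of the PRIMARY KEY, which implies NOT NULL → not nullable.

serial, lon, model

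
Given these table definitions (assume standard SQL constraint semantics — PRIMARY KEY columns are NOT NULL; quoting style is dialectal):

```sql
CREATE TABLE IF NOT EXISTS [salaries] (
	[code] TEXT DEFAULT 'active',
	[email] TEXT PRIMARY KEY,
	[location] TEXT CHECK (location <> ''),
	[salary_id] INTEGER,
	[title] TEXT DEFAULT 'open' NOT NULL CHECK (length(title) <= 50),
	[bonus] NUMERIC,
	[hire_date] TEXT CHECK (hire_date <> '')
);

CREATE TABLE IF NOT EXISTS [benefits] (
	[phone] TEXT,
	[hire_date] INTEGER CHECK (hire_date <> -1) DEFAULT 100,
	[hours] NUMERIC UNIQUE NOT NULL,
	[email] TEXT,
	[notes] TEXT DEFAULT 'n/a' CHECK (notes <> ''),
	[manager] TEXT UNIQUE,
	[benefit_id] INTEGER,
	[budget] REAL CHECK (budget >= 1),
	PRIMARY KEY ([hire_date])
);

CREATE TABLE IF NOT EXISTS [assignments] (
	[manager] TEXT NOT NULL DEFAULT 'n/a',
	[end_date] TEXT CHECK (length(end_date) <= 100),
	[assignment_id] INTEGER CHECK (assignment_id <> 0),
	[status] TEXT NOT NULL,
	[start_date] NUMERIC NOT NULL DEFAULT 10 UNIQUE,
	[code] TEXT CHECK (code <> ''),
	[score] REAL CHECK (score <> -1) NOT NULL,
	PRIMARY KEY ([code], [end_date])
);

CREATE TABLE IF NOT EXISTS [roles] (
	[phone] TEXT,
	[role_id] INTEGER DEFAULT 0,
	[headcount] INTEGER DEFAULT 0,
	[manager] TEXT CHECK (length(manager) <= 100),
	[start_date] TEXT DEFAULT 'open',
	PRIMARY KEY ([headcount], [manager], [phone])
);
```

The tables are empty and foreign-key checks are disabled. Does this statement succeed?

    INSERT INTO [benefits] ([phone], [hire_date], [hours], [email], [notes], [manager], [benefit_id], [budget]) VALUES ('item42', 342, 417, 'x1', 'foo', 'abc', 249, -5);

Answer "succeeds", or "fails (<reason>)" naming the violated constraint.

fails (CHECK on budget)

The value -5 for budget violates CHECK (budget >= 1).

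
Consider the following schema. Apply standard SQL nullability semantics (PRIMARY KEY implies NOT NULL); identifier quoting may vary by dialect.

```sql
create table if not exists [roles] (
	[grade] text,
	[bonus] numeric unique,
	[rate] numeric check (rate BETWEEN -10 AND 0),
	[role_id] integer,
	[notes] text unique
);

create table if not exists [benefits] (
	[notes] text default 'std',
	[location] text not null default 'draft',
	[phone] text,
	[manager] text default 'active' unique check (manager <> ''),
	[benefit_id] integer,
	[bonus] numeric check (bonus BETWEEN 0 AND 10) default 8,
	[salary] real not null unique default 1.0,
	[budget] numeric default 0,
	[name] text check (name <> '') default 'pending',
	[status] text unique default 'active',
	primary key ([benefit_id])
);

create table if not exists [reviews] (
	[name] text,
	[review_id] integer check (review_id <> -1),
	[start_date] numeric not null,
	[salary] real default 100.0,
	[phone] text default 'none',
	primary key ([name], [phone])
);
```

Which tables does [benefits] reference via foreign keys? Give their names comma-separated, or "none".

none

No column in benefits has a REFERENCES clause.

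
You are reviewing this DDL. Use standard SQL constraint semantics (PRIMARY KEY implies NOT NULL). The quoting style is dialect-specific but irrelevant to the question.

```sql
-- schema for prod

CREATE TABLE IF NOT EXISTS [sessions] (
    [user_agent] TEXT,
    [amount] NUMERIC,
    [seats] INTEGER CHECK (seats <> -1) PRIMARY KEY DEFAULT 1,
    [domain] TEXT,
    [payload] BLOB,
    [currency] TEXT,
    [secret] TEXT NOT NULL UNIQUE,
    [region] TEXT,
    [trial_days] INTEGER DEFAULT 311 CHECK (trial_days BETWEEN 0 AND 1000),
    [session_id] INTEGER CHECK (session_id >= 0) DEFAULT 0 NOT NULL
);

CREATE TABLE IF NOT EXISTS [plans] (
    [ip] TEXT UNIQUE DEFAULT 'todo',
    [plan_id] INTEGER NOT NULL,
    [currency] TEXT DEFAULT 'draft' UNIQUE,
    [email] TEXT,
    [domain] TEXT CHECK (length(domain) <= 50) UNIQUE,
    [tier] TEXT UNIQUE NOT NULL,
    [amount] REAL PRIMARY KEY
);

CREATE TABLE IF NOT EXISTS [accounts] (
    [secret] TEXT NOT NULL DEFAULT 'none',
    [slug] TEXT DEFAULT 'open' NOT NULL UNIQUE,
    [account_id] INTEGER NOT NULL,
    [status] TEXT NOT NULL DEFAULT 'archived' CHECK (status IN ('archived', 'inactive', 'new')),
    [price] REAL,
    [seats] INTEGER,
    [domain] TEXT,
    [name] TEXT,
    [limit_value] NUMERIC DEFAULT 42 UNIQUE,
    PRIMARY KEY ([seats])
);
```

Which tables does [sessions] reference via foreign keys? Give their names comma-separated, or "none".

No column in sessions has a REFERENCES clause.

none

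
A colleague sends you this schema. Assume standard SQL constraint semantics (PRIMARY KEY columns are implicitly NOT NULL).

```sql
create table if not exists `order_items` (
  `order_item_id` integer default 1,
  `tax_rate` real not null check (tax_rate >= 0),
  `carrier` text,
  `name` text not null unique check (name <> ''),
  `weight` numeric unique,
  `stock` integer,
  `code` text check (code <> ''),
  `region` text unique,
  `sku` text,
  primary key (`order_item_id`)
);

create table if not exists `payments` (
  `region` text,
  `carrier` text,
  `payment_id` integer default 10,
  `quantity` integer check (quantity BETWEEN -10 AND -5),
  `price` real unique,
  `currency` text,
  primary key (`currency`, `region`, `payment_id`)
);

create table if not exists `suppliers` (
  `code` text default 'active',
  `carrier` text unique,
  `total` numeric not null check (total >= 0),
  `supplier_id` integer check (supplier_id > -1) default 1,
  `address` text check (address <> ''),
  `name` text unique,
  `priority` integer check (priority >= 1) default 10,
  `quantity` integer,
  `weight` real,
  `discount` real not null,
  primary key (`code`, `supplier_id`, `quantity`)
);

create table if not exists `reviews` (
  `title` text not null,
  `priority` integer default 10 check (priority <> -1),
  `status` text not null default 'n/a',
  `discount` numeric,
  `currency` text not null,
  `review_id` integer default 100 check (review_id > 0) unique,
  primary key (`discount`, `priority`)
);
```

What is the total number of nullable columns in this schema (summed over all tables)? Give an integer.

15

order_items: 6 nullable (carrier, weight, stock, code, region, sku — PK (order_item_id) and explicit NOT NULL columns excluded).
payments: 3 nullable (carrier, quantity, price — PK (currency, region, payment_id) and explicit NOT NULL columns excluded).
suppliers: 5 nullable (carrier, address, name, priority, weight — PK (code, supplier_id, quantity) and explicit NOT NULL columns excluded).
reviews: 1 nullable (review_id — PK (discount, priority) and explicit NOT NULL columns excluded).
Total: 6 + 3 + 5 + 1 = 15.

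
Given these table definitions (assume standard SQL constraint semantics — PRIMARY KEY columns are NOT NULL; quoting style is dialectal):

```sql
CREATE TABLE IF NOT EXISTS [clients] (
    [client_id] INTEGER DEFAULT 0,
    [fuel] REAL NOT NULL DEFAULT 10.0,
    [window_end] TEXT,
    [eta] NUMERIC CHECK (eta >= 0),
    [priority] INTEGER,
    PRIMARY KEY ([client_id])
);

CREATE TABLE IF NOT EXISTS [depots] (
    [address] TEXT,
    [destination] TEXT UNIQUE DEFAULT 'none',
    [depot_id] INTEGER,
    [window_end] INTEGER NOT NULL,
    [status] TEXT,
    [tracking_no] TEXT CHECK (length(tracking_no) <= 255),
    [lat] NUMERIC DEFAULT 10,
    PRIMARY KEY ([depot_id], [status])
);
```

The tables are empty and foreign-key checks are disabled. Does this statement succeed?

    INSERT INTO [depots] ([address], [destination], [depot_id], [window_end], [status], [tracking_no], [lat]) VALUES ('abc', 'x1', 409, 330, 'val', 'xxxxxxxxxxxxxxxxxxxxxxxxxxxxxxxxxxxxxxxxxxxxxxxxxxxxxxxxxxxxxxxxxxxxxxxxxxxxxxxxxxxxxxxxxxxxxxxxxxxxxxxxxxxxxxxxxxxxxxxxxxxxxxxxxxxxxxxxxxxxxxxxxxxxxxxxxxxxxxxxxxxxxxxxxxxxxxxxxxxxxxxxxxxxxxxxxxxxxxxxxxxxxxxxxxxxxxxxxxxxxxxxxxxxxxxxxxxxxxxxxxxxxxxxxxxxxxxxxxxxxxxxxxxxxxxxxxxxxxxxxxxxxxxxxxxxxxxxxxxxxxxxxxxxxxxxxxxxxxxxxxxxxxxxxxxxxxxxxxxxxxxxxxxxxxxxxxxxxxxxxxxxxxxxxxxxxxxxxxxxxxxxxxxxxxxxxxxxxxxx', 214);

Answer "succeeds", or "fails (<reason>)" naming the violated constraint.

The value 'xxxxxxxxxxxxxxxxxxxxxxxxxxxxxxxxxxxxxxxxxxxxxxxxxxxxxxxxxxxxxxxxxxxxxxxxxxxxxxxxxxxxxxxxxxxxxxxxxxxxxxxxxxxxxxxxxxxxxxxxxxxxxxxxxxxxxxxxxxxxxxxxxxxxxxxxxxxxxxxxxxxxxxxxxxxxxxxxxxxxxxxxxxxxxxxxxxxxxxxxxxxxxxxxxxxxxxxxxxxxxxxxxxxxxxxxxxxxxxxxxxxxxxxxxxxxxxxxxxxxxxxxxxxxxxxxxxxxxxxxxxxxxxxxxxxxxxxxxxxxxxxxxxxxxxxxxxxxxxxxxxxxxxxxxxxxxxxxxxxxxxxxxxxxxxxxxxxxxxxxxxxxxxxxxxxxxxxxxxxxxxxxxxxxxxxxxxxxxxxx' for tracking_no violates CHECK (length(tracking_no) <= 255).

fails (CHECK on tracking_no)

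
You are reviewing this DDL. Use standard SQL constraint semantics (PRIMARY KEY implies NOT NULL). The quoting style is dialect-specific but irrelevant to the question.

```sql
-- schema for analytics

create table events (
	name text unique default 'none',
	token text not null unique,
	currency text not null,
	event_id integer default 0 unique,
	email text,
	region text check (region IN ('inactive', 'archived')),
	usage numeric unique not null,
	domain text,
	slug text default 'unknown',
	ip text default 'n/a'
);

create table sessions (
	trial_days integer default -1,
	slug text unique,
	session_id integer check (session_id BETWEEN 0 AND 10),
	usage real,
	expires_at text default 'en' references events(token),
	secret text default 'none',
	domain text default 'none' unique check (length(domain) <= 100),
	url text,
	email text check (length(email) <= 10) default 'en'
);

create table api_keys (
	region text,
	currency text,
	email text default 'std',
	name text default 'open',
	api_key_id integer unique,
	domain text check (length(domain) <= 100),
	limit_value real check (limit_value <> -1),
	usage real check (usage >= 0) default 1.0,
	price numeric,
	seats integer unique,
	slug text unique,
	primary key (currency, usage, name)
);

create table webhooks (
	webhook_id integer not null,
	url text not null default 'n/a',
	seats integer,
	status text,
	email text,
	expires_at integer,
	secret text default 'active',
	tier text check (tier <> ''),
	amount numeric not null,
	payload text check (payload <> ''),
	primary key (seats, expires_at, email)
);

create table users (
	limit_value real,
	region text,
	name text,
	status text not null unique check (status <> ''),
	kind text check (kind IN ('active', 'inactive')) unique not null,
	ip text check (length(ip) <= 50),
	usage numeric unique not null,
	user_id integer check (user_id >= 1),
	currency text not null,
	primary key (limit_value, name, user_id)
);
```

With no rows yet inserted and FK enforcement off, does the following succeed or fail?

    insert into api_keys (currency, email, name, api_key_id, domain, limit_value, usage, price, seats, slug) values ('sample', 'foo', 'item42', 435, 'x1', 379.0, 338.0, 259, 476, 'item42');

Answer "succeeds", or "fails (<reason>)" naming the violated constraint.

NOT NULL columns: currency is supplied; name is supplied; usage is supplied.
CHECK constraints: 'x1' satisfies (length(domain) <= 100); 379.0 satisfies (limit_value <> -1); 338.0 satisfies (usage >= 0).
No constraint is violated.

succeeds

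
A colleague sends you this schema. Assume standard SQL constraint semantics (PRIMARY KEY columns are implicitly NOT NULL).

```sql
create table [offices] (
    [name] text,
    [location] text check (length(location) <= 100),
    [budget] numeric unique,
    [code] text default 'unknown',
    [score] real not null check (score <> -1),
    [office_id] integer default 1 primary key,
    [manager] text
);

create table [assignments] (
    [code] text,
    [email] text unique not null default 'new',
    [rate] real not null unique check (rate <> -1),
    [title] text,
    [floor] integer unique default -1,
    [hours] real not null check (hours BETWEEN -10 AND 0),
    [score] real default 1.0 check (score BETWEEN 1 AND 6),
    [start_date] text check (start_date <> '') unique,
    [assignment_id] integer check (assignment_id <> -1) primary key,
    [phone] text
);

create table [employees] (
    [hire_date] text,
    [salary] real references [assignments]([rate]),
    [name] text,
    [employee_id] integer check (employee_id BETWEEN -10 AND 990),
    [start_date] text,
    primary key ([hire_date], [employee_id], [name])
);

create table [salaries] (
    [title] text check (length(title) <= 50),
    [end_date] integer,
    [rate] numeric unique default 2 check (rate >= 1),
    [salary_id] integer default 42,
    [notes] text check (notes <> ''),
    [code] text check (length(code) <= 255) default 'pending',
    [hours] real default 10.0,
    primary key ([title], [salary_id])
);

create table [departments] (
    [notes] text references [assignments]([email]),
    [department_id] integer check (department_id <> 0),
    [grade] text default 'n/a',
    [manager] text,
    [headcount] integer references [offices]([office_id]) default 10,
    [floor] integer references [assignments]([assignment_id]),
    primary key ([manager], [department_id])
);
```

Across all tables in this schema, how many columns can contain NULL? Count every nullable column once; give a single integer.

offices: 5 nullable (name, location, budget, code, manager — PK (office_id) and explicit NOT NULL columns excluded).
assignments: 6 nullable (code, title, floor, score, start_date, phone — PK (assignment_id) and explicit NOT NULL columns excluded).
employees: 2 nullable (salary, start_date — PK (hire_date, employee_id, name) and explicit NOT NULL columns excluded).
salaries: 5 nullable (end_date, rate, notes, code, hours — PK (title, salary_id) and explicit NOT NULL columns excluded).
departments: 4 nullable (notes, grade, headcount, floor — PK (manager, department_id) and explicit NOT NULL columns excluded).
Total: 5 + 6 + 2 + 5 + 4 = 22.

22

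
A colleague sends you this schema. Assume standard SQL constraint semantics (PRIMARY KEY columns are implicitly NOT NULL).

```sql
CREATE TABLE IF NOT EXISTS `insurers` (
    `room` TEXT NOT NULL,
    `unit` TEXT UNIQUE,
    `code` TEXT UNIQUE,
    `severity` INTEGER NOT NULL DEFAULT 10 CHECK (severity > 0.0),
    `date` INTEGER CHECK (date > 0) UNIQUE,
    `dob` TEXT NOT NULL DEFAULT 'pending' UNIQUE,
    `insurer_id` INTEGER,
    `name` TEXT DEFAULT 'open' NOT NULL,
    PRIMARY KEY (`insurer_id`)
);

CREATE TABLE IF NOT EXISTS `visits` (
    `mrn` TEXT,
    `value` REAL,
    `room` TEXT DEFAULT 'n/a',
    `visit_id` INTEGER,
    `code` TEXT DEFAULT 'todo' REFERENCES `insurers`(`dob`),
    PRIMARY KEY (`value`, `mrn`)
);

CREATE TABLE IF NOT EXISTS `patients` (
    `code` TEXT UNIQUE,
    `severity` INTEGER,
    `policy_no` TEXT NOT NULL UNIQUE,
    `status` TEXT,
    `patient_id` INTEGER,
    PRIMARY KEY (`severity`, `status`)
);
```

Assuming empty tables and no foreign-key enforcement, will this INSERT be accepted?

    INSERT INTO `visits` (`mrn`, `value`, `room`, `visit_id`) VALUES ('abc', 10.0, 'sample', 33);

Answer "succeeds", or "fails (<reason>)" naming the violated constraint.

NOT NULL columns: mrn is supplied; value is supplied.
No constraint is violated.

succeeds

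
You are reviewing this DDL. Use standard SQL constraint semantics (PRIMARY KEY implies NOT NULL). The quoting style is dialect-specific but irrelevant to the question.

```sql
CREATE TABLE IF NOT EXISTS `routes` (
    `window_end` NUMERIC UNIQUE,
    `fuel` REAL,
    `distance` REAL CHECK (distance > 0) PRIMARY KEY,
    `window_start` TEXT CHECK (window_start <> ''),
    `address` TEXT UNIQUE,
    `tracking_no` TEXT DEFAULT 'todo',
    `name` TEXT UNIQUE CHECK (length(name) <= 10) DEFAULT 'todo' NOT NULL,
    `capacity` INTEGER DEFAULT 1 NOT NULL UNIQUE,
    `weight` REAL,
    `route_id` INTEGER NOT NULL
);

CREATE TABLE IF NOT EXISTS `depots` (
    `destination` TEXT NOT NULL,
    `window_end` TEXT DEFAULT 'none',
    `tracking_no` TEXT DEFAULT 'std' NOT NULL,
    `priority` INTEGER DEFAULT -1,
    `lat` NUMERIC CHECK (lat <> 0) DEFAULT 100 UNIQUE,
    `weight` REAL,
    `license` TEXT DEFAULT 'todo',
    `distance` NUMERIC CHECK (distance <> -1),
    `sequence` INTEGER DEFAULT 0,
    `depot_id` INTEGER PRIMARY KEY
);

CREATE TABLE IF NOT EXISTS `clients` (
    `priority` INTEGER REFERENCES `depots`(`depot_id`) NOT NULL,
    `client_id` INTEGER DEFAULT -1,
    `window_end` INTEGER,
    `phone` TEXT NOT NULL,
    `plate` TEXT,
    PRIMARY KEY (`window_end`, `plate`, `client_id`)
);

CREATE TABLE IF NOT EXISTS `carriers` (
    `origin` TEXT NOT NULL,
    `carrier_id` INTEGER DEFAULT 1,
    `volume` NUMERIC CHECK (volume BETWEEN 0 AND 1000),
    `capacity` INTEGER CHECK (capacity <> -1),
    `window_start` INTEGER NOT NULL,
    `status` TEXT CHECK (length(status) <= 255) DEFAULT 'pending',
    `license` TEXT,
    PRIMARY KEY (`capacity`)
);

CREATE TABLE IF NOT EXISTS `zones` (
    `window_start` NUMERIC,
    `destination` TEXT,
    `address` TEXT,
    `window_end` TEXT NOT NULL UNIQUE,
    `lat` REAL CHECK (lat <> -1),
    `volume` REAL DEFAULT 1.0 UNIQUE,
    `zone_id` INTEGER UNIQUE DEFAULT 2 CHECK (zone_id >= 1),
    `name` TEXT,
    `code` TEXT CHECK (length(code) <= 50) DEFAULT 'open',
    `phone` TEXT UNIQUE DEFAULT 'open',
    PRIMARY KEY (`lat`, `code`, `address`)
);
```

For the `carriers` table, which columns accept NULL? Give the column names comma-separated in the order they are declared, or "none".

- origin: declared NOT NULL → not nullable.
- carrier_id: DEFAULT only fills an omitted column; an explicit NULL is still allowed → nullable.
- volume: CHECK does not forbid NULL (a CHECK constraint passes when its expression is NULL) → nullable.
- capacity: part of the PRIMARY KEY, which implies NOT NULL → not nullable.
- window_start: declared NOT NULL → not nullable.
- status: CHECK does not forbid NULL (a CHECK constraint passes when its expression is NULL) → nullable.
- license: no NOT NULL constraint applies → nullable.

carrier_id, volume, status, license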